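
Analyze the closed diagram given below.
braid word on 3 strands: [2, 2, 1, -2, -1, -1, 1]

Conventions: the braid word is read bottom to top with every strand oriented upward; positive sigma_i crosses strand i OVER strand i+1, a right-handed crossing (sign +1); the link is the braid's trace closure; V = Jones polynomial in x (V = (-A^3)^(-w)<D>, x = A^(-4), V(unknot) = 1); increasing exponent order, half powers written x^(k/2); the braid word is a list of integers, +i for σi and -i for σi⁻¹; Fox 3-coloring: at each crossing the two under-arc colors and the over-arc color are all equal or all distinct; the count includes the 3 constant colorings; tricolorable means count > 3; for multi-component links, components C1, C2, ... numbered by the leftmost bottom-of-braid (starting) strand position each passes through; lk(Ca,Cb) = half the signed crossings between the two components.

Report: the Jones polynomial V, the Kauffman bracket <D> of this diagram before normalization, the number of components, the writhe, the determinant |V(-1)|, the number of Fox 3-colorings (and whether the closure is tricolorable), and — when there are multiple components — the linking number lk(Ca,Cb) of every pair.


V(x) = -x^(1/2) - x^(5/2)
bracket: A^-7 + A, w = +1
2 components, writhe +1, over 7 crossings
lk(C1,C2) = +1
det 2, colorings 3 of 3^7 — not tricolorable
observation: w = +1 shifts under R1 moves; the (-A^3)^(-1) factor cancels that in V


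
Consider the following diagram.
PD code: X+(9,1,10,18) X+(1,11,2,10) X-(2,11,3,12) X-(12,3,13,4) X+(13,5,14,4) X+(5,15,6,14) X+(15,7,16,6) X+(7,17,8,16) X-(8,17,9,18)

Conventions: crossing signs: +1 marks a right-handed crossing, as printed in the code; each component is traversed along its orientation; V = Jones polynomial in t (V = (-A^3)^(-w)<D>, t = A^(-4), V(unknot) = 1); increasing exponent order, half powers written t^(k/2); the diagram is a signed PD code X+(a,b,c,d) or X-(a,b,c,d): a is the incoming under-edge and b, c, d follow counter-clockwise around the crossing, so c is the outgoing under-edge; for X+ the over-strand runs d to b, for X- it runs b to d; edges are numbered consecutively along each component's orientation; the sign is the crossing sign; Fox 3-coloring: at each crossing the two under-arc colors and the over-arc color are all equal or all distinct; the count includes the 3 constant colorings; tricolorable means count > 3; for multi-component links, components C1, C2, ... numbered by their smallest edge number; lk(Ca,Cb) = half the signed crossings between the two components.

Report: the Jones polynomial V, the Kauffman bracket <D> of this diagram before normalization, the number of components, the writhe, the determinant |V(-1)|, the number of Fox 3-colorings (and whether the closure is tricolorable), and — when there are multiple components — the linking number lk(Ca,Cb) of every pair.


V = t + t^3 - t^4
<D> = A^-7 - A^-3 - A^5 (w = +3)
1 component over 9 crossings, w = +3
9 Fox colorings among 3^9, |V(-1)| = 3: tricolorable
why: w = +3 shifts under R1 moves; the (-A^3)^(-3) factor cancels that in V


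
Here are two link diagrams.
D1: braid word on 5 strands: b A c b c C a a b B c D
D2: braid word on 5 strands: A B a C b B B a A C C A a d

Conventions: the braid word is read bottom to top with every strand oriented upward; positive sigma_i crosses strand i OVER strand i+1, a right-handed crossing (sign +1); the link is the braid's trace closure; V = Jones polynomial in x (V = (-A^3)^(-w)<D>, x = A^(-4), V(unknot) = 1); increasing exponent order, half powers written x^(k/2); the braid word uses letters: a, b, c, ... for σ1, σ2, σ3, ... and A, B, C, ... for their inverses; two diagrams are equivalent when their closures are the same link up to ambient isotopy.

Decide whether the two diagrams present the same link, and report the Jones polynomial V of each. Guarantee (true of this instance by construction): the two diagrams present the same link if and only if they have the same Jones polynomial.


same link: no
V(D1) = x - x^2 + 2x^3 - x^4 + x^5 - x^6  [12 crossings, <D> = -A^-12 + A^-8 - A^-4 + 2 - A^4 + A^8, w = +4]
V(D2) = -x^-4 + x^-3 + x^-1  (w -4, c 14, <D> = A^-8 + 1 - A^4)
note: V(x) takes 2 values over 2 diagrams, fixing the grouping


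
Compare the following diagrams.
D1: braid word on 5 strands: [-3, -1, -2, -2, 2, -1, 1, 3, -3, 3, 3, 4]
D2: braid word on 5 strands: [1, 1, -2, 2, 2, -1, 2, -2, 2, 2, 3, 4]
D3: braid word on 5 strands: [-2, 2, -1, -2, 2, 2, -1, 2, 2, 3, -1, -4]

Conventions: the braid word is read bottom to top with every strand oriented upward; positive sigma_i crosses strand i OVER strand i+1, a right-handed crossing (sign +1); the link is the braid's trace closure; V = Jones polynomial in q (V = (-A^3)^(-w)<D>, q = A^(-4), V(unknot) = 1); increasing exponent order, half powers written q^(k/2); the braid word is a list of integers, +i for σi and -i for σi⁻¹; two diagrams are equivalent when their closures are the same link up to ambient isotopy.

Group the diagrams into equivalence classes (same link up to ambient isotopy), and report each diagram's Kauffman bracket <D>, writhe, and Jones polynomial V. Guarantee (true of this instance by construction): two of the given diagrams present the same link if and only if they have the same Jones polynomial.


equivalence classes: {D1} | {D2} | {D3}
D1 (bracket 1; 12 crossings at w = 0): V = 1
D2 (bracket -A^-6 + A^-2 - A^2 + 2A^6 - A^10 + A^14; 12 crossings at w = +6): V = q - q^2 + 2q^3 - q^4 + q^5 - q^6
V(D3) = -q^-3 + 2q^-2 - 2q^-1 + 3 - 2q + 2q^2 - q^3  [12 crossings, <D> = -A^-12 + 2A^-8 - 2A^-4 + 3 - 2A^4 + 2A^8 - A^12, w = 0]
key observation: V(q) takes 3 values over 3 diagrams, fixing the grouping


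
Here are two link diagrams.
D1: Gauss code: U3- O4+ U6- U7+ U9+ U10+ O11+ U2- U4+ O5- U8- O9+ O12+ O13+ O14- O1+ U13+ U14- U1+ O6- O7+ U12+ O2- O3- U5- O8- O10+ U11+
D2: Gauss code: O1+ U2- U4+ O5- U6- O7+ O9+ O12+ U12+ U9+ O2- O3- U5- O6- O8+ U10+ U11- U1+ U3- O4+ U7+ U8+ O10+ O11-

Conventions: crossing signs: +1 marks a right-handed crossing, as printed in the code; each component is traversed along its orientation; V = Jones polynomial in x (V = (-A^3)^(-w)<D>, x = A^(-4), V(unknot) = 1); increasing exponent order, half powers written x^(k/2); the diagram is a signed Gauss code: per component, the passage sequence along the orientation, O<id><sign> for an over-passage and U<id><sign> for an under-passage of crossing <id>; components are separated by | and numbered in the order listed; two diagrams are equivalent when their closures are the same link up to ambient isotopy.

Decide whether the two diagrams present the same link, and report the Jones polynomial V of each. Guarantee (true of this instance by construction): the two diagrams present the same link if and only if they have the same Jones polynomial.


equivalent: yes
D1 (bracket -A^-6 + A^-2 - A^2 + 3A^6 - A^10 + A^14 - A^18; 14 crossings at w = +2): V = -x^-3 + x^-2 - x^-1 + 3 - x + x^2 - x^3
V(D2) = -x^-3 + x^-2 - x^-1 + 3 - x + x^2 - x^3  (w +2, c 12, <D> = -A^-6 + A^-2 - A^2 + 3A^6 - A^10 + A^14 - A^18)
key observation: Reidemeister moves carry D1 (14 crossings) to D2 (12)


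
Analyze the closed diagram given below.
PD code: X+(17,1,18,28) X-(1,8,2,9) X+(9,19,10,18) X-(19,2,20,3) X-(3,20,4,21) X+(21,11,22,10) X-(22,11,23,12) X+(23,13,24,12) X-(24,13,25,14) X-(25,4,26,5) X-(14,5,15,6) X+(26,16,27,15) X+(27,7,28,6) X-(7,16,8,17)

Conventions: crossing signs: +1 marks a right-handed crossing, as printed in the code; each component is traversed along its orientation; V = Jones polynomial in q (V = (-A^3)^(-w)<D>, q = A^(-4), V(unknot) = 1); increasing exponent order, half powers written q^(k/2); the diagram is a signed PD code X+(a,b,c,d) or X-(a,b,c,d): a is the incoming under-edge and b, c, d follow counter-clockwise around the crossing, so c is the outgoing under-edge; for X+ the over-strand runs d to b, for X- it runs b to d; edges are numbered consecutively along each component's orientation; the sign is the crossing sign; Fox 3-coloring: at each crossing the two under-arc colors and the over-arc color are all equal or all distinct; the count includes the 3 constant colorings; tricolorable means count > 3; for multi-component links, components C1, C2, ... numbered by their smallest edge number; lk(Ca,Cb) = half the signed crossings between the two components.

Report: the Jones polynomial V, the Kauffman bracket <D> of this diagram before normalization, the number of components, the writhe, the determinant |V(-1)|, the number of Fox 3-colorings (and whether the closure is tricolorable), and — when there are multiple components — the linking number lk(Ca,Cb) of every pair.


V = -q^-6 + 3q^-5 - 5q^-4 + 6q^-3 - 6q^-2 + 6q^-1 - 4 + 3q - q^2
<D> = -A^-14 + 3A^-10 - 4A^-6 + 6A^-2 - 6A^2 + 6A^6 - 5A^10 + 3A^14 - A^18 (w = -2)
1 component over 14 crossings, w = -2
3 Fox colorings among 3^14, |V(-1)| = 35: not tricolorable
why: |V(-1)| = 35: so not tricolorable, since 3 does not divide 35


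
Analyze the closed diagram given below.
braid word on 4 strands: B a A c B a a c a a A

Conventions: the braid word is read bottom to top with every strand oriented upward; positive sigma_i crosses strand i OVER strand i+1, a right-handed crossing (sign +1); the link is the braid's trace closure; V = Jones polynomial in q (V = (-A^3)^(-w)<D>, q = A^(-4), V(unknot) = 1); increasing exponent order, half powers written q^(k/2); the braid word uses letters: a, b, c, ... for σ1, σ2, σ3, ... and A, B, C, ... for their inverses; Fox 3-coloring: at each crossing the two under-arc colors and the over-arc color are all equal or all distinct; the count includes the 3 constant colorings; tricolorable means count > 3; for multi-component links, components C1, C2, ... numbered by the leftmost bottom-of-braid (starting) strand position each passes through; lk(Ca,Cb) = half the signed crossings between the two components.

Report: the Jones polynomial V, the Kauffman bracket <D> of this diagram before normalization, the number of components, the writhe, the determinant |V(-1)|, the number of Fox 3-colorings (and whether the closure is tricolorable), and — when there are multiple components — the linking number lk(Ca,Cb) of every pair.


V(q) = q^-1 - 1 + 2q - 3q^2 + 3q^3 - 2q^4 + 2q^5 - q^6
bracket: A^-15 - 2A^-11 + 2A^-7 - 3A^-3 + 3A - 2A^5 + A^9 - A^13, w = +3
1 component, writhe +3, over 11 crossings
det 15, colorings 9 of 3^11 — tricolorable
observation: inverse pairs cancel, leaving σ2⁻¹ σ3 σ2⁻¹ σ1 σ1 σ3 σ1


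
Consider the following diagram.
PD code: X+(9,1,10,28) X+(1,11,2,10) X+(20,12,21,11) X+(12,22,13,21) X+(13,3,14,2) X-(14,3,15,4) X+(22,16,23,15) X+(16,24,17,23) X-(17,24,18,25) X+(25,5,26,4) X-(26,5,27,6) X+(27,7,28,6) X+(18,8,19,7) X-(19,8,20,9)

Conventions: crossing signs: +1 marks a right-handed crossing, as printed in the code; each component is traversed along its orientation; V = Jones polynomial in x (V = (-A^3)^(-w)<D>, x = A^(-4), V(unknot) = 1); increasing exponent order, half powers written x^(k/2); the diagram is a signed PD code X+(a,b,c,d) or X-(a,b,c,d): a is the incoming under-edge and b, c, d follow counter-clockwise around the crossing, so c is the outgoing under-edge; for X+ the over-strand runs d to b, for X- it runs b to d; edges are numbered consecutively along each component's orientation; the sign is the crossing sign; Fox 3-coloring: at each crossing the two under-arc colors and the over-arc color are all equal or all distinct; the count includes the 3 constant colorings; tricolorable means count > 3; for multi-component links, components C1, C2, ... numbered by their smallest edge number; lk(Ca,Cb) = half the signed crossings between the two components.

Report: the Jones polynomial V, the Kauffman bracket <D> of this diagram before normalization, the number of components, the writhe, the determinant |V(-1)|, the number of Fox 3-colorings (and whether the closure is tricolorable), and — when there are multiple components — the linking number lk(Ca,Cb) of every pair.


V = x^2 + 2x^4 - 2x^5 + x^6 - 2x^7 + x^8
<D> = A^-14 - 2A^-10 + A^-6 - 2A^-2 + 2A^2 + A^10 (w = +6)
1 component over 14 crossings, w = +6
27 Fox colorings among 3^14, |V(-1)| = 9: tricolorable
why: det 9 = |V(-1)|; divisible by 3, so tricolorable


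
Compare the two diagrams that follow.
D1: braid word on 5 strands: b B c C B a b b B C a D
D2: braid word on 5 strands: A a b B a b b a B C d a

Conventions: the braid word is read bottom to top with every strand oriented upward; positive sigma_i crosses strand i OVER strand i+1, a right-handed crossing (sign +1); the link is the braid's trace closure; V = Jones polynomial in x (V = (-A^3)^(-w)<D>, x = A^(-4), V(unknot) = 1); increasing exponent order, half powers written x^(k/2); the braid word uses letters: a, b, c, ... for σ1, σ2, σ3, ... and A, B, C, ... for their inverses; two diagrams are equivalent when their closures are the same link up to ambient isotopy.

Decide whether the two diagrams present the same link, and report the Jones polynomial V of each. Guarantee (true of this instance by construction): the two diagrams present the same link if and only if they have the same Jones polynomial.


equivalent: no
D1 (bracket 1; 12 crossings at w = 0): V = 1
D2 (bracket -A^-12 + A^-8 - A^-4 + 2 - A^4 + A^8; 12 crossings at w = +4): V = x - x^2 + 2x^3 - x^4 + x^5 - x^6
key observation: 2 values of V(x) split the 2 diagrams


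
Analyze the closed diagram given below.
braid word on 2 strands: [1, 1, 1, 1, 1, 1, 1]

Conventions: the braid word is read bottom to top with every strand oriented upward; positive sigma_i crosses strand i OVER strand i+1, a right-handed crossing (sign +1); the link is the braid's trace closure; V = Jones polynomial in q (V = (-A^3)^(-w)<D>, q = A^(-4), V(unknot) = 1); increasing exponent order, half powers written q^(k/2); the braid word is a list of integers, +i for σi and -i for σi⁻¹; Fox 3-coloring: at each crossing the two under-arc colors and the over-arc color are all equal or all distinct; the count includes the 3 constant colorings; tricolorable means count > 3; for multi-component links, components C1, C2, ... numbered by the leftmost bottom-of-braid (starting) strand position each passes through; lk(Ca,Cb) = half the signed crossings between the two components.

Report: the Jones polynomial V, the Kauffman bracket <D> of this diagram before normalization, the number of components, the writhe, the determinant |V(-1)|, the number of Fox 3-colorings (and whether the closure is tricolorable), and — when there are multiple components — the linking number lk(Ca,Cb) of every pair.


V(q) = q^3 + q^5 - q^6 + q^7 - q^8 + q^9 - q^10
bracket: A^-19 - A^-15 + A^-11 - A^-7 + A^-3 - A - A^9, w = +7
1 component, writhe +7, over 7 crossings
det 7, colorings 3 of 3^7 — not tricolorable
observation: one generator, power 7: the (2,7) torus pattern


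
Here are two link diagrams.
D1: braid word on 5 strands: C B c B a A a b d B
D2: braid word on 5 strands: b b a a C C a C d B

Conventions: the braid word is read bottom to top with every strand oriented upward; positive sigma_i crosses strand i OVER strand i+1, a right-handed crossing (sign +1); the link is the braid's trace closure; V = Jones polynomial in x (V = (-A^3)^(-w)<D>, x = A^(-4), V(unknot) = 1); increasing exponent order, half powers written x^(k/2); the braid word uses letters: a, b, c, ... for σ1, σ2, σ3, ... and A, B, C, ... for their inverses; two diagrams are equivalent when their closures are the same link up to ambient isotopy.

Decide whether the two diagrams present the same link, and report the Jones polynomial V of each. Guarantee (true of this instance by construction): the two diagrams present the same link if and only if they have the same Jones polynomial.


equivalent: no
D1 (bracket 1; 10 crossings at w = 0): V = 1
D2 (bracket -A^-6 + A^-2 - A^2 + 3A^6 - A^10 + A^14 - A^18; 10 crossings at w = +2): V = -x^-3 + x^-2 - x^-1 + 3 - x + x^2 - x^3
key observation: 2 classes among 2 diagrams; unequal V(x) rules out equality


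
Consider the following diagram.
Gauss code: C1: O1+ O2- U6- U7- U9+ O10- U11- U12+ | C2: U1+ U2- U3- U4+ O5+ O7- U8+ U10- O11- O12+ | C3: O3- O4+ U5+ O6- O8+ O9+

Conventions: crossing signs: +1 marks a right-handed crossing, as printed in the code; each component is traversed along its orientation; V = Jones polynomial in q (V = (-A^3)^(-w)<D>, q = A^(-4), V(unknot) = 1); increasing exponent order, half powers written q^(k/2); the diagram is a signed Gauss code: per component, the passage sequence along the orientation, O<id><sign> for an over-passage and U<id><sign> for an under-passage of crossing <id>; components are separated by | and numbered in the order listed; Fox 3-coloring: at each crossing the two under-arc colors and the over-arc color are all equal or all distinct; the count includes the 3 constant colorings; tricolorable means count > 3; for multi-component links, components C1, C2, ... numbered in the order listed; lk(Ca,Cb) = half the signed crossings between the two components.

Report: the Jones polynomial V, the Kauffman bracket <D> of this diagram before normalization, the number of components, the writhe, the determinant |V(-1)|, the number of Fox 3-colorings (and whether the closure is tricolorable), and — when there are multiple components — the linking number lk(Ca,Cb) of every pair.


V = q^-2 + 2 + q^2
<D> = A^-8 + 2 + A^8 (w = 0)
3 components over 12 crossings, w = 0
lk(C1,C2): -1
lk(C1,C3) = 0
linking number lk(C2,C3) = +1
3 Fox colorings among 3^12, |V(-1)| = 4: not tricolorable
why: V is palindromic (span 4, det 4): q -> 1/q fixes it; necessary, not sufficient, for amphichirality


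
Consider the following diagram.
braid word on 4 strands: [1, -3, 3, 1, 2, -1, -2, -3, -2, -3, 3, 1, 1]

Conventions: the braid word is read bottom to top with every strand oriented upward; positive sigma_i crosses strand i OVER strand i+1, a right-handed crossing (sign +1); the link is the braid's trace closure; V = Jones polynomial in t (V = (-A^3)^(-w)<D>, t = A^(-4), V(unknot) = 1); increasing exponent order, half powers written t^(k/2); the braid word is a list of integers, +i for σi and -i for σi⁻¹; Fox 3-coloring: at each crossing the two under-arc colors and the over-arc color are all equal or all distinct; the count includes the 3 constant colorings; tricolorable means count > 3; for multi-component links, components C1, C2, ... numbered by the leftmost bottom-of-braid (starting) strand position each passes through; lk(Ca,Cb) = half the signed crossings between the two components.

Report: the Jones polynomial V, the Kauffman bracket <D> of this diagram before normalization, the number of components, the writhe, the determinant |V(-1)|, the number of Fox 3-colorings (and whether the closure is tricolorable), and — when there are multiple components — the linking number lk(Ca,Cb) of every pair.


V(t) = t^-1 - 1 + 2t - 2t^2 + 2t^3 - 2t^4 + t^5
bracket: -A^-17 + 2A^-13 - 2A^-9 + 2A^-5 - 2A^-1 + A^3 - A^7, w = +1
1 component, writhe +1, over 13 crossings
det 11, colorings 3 of 3^13 — not tricolorable
observation: V spans 6 powers of t: at least 6 crossings in any diagram


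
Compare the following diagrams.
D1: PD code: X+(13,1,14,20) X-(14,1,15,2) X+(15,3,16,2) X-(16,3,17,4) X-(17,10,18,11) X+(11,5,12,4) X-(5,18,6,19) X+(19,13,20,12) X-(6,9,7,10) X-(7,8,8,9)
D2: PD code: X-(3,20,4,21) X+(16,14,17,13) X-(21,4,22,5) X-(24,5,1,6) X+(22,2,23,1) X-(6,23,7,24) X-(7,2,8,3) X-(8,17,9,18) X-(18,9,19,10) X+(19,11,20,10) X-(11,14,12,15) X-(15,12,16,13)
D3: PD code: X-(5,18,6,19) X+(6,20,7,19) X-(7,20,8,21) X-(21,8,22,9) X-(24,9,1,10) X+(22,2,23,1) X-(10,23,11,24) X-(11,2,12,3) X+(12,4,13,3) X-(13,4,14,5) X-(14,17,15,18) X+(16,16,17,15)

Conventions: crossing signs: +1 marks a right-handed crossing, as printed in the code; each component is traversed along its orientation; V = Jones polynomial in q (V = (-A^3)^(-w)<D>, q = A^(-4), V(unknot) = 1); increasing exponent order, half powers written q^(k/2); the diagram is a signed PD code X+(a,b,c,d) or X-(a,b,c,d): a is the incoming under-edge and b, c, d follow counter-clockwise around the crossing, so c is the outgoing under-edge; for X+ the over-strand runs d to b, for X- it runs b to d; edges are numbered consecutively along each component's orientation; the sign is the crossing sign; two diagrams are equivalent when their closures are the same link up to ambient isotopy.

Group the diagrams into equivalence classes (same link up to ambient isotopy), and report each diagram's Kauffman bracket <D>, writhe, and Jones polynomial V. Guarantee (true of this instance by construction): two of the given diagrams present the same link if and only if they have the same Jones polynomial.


grouping into links: {D1} | {D2, D3}
V(D1) = q^-2 - q^-1 + 1 - q + q^2  (w -2, c 10, <D> = A^-14 - A^-10 + A^-6 - A^-2 + A^2)
V(D2) = -q^-6 + q^-5 - q^-4 + 2q^-3 - q^-2 + q^-1  (w -6, c 12, <D> = A^-14 - A^-10 + 2A^-6 - A^-2 + A^2 - A^6)
V(D3) = -q^-6 + q^-5 - q^-4 + 2q^-3 - q^-2 + q^-1  (w -4, c 12, <D> = A^-8 - A^-4 + 2 - A^4 + A^8 - A^12)
key observation: 2 values of V(q) split the 3 diagrams


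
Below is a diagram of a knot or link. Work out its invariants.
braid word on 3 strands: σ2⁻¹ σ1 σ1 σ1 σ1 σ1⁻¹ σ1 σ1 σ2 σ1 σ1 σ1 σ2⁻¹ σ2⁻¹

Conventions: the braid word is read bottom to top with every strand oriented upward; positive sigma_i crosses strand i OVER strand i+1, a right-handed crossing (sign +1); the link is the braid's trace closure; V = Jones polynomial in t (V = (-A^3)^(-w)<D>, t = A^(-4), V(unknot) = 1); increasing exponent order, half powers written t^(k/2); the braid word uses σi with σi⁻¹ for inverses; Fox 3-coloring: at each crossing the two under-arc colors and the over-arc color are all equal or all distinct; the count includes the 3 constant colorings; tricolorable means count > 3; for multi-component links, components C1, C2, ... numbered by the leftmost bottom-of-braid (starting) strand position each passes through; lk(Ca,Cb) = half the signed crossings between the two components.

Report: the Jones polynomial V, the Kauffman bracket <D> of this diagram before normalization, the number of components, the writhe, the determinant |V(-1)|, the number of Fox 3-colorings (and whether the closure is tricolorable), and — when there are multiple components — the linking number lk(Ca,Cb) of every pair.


Jones polynomial: V(t) = 2t^2 - 2t^3 + 4t^4 - 5t^5 + 5t^6 - 5t^7 + 3t^8 - 2t^9 + t^10
<D> = A^-22 - 2A^-18 + 3A^-14 - 5A^-10 + 5A^-6 - 5A^-2 + 4A^2 - 2A^6 + 2A^10; writhe +6
components 1, writhe +6 (14 crossings)
3-colorings: 3 of 3^14, det 29 — not tricolorable
note: w = +6 shifts under R1 moves; the (-A^3)^(-6) factor cancels that in V


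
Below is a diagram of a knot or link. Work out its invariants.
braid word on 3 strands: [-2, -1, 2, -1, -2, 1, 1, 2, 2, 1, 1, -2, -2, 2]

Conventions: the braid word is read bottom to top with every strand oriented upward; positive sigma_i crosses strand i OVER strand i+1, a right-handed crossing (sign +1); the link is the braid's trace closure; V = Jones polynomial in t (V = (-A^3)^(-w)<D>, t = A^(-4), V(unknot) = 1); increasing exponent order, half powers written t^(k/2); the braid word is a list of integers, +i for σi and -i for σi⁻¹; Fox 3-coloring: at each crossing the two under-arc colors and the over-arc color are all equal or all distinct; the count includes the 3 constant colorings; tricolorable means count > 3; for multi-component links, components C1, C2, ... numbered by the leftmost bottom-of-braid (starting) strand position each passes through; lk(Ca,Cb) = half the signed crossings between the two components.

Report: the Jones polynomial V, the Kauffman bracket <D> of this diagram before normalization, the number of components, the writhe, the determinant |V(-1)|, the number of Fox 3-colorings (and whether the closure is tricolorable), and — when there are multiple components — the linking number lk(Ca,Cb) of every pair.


Jones polynomial: V(t) = -t^-2 + 2t^-1 - 2 + 4t - 4t^2 + 4t^3 - 3t^4 + 2t^5 - t^6
<D> = -A^-18 + 2A^-14 - 3A^-10 + 4A^-6 - 4A^-2 + 4A^2 - 2A^6 + 2A^10 - A^14; writhe +2
components 1, writhe +2 (14 crossings)
3-colorings: 3 of 3^14, det 23 — not tricolorable
note: w = +2 shifts under R1 moves; the (-A^3)^(-2) factor cancels that in V


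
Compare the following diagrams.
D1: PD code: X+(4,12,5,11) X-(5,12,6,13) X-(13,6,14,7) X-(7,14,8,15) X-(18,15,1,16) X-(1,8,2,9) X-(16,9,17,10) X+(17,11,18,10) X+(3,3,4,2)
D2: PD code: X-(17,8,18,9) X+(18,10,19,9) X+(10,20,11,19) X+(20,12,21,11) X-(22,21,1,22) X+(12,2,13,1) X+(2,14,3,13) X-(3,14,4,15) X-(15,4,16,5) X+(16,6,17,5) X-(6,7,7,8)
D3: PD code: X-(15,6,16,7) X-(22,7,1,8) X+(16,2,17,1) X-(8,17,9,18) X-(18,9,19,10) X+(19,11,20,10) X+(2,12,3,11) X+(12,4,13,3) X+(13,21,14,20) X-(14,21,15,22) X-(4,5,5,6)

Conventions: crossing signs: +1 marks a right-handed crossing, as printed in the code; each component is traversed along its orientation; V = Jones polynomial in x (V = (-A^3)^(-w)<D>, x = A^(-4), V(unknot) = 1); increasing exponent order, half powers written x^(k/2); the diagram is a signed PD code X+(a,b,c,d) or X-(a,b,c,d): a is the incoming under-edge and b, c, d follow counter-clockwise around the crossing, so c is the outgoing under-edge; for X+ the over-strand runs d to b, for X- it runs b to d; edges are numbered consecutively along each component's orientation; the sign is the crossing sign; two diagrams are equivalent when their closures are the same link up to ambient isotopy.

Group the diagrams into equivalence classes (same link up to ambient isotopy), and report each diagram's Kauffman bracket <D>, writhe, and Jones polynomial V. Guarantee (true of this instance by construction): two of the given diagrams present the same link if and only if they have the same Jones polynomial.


equivalence classes: {D1} | {D2} | {D3}
D1 (bracket -A^-5 - A^3 + A^7; 9 crossings at w = -3): V = -x^-4 + x^-3 + x^-1
D2 (bracket A^-13 - A^-9 - A^-1; 11 crossings at w = +1): V = x + x^3 - x^4
V(D3) = x^-2 - x^-1 + 1 - x + x^2  (w -1, c 11, <D> = -A^-11 + A^-7 - A^-3 + A - A^5)
observation: comparing 3 Jones polynomials yields 3 groups


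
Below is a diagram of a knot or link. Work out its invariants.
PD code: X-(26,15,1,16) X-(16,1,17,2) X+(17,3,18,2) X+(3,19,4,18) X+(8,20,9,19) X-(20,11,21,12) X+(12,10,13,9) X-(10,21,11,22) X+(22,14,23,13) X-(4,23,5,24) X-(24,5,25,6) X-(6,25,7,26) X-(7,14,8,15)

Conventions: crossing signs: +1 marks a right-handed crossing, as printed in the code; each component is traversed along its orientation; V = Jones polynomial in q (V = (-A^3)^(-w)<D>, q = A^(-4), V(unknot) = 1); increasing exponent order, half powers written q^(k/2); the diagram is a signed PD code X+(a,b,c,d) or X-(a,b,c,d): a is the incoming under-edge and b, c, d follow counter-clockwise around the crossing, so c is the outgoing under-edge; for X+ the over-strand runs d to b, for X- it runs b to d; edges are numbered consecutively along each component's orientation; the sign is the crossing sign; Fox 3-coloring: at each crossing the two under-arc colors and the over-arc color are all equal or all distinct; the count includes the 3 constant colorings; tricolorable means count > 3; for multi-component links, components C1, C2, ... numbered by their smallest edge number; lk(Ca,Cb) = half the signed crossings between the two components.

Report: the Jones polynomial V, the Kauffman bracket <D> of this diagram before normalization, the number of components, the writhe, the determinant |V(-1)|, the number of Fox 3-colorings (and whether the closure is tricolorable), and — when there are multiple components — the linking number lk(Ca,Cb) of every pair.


V = -q^-6 + 2q^-5 - 2q^-4 + 3q^-3 - 3q^-2 + 2q^-1 - 1 + q
<D> = -A^-13 + A^-9 - 2A^-5 + 3A^-1 - 3A^3 + 2A^7 - 2A^11 + A^15 (w = -3)
1 component over 13 crossings, w = -3
9 Fox colorings among 3^13, |V(-1)| = 15: tricolorable
why: w = -3 shifts under R1 moves; the (-A^3)^(3) factor cancels that in V


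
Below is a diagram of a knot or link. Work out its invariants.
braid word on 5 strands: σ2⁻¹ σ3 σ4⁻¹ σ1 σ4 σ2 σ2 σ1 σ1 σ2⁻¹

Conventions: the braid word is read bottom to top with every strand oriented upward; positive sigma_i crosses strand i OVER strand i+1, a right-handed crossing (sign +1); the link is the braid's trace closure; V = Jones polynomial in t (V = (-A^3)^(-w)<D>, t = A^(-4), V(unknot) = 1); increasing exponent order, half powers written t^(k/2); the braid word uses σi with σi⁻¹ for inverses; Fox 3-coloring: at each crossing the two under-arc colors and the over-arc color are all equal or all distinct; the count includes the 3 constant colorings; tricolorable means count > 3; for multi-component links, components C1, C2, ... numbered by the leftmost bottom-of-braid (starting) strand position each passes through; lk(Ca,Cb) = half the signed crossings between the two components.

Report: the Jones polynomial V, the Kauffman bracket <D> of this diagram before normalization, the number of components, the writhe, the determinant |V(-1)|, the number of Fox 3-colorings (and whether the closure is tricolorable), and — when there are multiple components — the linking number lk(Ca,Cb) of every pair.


Jones polynomial: V(t) = 2 + t + t^2 + t^3 - t^6
<D> = -A^-12 + 1 + A^4 + A^8 + 2A^12; writhe +4
components 3, writhe +4 (10 crossings)
linking number lk(C1,C2) = 0
lk(C1,C3): 0
lk(C2,C3) = 0
3-colorings: 9 of 3^11, det 0 — tricolorable
note: every pair of the 3 components has lk = 0


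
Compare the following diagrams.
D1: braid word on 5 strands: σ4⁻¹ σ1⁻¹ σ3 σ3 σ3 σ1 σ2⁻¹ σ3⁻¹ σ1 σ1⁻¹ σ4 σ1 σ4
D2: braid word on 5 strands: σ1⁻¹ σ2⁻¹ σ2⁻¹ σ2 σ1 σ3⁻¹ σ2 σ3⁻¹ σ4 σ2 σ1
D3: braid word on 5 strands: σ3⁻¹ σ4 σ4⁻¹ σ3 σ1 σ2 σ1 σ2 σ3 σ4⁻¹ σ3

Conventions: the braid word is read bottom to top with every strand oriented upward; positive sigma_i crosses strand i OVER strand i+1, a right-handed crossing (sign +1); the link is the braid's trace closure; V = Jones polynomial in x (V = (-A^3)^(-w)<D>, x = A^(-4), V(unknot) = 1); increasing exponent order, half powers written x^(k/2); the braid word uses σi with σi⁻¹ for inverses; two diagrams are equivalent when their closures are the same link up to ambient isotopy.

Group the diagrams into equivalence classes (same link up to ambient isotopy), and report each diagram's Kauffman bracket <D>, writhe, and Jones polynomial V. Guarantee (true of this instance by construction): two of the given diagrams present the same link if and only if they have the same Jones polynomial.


grouping into links: {D1} | {D2} | {D3}
V(D1) = -x^(1/2) - x^(5/2)  (w +3, c 13, <D> = A^-1 + A^7)
D2 (bracket A^5 + A^13; 11 crossings at w = +1): V = -x^(-5/2) - x^(-1/2)
V(D3) = -x^(3/2) - 2x^(7/2) + x^(9/2) - x^(11/2) + x^(13/2)  (w +5, c 11, <D> = -A^-11 + A^-7 - A^-3 + 2A + A^9)
key observation: 3 classes among 3 diagrams; unequal V(x) rules out equality


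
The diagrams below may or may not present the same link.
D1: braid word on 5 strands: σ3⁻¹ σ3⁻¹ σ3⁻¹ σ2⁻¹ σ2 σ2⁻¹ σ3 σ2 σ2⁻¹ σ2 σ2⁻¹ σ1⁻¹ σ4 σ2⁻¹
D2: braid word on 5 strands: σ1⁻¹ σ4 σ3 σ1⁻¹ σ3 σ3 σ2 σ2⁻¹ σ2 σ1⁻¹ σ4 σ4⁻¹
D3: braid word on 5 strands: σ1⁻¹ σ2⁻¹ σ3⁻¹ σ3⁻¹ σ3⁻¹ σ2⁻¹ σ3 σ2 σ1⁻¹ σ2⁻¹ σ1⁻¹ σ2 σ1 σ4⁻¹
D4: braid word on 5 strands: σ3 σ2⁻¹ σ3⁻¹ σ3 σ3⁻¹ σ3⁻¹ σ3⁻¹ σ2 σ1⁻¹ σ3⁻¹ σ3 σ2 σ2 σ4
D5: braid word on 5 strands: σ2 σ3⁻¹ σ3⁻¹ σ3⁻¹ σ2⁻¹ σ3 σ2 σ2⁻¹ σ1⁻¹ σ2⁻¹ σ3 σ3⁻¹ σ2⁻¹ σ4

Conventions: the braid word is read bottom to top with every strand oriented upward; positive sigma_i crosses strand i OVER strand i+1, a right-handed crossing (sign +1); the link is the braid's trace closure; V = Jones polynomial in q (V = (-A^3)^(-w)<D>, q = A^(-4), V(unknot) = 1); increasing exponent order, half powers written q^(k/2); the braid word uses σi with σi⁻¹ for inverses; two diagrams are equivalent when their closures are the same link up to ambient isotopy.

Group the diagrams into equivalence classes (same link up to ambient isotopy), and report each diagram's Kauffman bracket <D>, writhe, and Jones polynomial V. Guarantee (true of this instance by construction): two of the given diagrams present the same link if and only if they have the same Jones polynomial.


classes: {D1, D3, D5} | {D2} | {D4}
V(D1) = -q^-6 + q^-5 - q^-4 + 2q^-3 - q^-2 + q^-1  [14 crossings, <D> = A^-8 - A^-4 + 2 - A^4 + A^8 - A^12, w = -4]
V(D2) = -q^-3 + q^-2 - q^-1 + 3 - q + q^2 - q^3  [12 crossings, <D> = -A^-6 + A^-2 - A^2 + 3A^6 - A^10 + A^14 - A^18, w = +2]
V(D3) = -q^-6 + q^-5 - q^-4 + 2q^-3 - q^-2 + q^-1  (w -6, c 14, <D> = A^-14 - A^-10 + 2A^-6 - A^-2 + A^2 - A^6)
V(D4) = -q^-3 + 2q^-2 - 2q^-1 + 3 - 2q + 2q^2 - q^3  [14 crossings, <D> = -A^-12 + 2A^-8 - 2A^-4 + 3 - 2A^4 + 2A^8 - A^12, w = 0]
D5 (bracket A^-8 - A^-4 + 2 - A^4 + A^8 - A^12; 14 crossings at w = -4): V = -q^-6 + q^-5 - q^-4 + 2q^-3 - q^-2 + q^-1
note: comparing 5 Jones polynomials yields 3 groups


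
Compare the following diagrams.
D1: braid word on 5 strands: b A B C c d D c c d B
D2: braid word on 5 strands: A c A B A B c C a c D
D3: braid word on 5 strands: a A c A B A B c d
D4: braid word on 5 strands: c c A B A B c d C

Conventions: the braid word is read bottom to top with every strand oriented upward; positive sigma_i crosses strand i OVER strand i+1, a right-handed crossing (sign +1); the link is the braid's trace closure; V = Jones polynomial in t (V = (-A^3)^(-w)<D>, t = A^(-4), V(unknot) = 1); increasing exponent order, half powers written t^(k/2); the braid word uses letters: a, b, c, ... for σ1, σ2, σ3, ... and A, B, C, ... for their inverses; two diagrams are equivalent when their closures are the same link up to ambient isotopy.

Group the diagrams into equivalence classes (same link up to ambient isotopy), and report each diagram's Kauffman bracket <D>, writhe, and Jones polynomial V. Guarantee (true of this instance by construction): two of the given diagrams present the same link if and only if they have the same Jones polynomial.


equivalence classes: {D1} | {D2, D3, D4}
D1 (bracket A^-7 + A; 11 crossings at w = +1): V = -t^(1/2) - t^(5/2)
D2 (bracket A^-15 + 2A^-7 - A^-3 + A - A^5; 11 crossings at w = -3): V = t^(-7/2) - t^(-5/2) + t^(-3/2) - 2t^(-1/2) - t^(3/2)
D3 (bracket A^-9 + 2A^-1 - A^3 + A^7 - A^11; 9 crossings at w = -1): V = t^(-7/2) - t^(-5/2) + t^(-3/2) - 2t^(-1/2) - t^(3/2)
V(D4) = t^(-7/2) - t^(-5/2) + t^(-3/2) - 2t^(-1/2) - t^(3/2)  [9 crossings, <D> = A^-9 + 2A^-1 - A^3 + A^7 - A^11, w = -1]
key observation: V(t) takes 2 values over 4 diagrams, fixing the grouping


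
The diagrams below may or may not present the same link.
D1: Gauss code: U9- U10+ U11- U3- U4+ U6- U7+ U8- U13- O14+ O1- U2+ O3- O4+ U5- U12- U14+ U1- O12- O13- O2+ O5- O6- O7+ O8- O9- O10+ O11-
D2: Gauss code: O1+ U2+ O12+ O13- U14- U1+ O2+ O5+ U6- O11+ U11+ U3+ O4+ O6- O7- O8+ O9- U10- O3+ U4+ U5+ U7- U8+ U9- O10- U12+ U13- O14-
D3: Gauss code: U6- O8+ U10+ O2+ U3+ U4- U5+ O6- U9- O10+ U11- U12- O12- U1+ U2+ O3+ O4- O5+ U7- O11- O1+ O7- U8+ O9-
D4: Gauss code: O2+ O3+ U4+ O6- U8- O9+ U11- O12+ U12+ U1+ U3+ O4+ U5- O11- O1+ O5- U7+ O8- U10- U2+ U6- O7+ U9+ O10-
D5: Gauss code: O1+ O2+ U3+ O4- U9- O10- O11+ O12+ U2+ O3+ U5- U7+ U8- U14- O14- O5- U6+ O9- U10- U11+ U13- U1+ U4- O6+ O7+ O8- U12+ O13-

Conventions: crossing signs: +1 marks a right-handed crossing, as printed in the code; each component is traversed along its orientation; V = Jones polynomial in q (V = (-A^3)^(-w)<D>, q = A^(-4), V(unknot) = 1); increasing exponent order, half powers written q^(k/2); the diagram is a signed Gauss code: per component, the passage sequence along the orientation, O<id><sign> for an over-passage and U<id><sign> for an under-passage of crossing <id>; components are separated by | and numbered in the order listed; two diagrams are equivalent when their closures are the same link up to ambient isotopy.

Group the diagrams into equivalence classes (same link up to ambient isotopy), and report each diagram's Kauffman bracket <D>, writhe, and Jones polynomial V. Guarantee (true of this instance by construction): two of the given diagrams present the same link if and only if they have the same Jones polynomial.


grouping into links: {D1} | {D2} | {D3, D4, D5}
V(D1) = 1  (w -4, c 14, <D> = A^-12)
D2 (bracket A^-2 - A^2 + A^6 - A^10 + A^14; 14 crossings at w = +2): V = q^-2 - q^-1 + 1 - q + q^2
V(D3) = q^-1 - 1 + 2q - 2q^2 + 2q^3 - 2q^4 + q^5  (w 0, c 12, <D> = A^-20 - 2A^-16 + 2A^-12 - 2A^-8 + 2A^-4 - 1 + A^4)
D4 (bracket A^-14 - 2A^-10 + 2A^-6 - 2A^-2 + 2A^2 - A^6 + A^10; 12 crossings at w = +2): V = q^-1 - 1 + 2q - 2q^2 + 2q^3 - 2q^4 + q^5
V(D5) = q^-1 - 1 + 2q - 2q^2 + 2q^3 - 2q^4 + q^5  (w 0, c 14, <D> = A^-20 - 2A^-16 + 2A^-12 - 2A^-8 + 2A^-4 - 1 + A^4)
why: 3 classes among 5 diagrams; unequal V(q) rules out equality


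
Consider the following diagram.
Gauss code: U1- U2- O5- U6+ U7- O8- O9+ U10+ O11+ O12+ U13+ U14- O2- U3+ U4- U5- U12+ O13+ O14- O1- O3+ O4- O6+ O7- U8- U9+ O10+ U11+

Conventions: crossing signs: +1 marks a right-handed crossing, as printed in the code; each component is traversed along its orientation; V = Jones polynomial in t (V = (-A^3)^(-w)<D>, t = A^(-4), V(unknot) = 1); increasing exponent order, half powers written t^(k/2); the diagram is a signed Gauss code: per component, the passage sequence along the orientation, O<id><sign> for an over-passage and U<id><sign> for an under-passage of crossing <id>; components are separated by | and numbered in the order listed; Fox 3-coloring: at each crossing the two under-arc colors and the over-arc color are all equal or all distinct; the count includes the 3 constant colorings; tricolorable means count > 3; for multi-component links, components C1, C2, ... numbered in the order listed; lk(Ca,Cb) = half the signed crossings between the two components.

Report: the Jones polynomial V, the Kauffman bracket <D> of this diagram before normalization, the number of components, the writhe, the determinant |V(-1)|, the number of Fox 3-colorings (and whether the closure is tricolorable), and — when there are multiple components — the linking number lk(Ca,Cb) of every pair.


V = t^-2 - t^-1 + 1 - t + t^2
<D> = A^-8 - A^-4 + 1 - A^4 + A^8 (w = 0)
1 component over 14 crossings, w = 0
3 Fox colorings among 3^14, |V(-1)| = 5: not tricolorable
why: |V(-1)| = 5: so not tricolorable, since 3 does not divide 5


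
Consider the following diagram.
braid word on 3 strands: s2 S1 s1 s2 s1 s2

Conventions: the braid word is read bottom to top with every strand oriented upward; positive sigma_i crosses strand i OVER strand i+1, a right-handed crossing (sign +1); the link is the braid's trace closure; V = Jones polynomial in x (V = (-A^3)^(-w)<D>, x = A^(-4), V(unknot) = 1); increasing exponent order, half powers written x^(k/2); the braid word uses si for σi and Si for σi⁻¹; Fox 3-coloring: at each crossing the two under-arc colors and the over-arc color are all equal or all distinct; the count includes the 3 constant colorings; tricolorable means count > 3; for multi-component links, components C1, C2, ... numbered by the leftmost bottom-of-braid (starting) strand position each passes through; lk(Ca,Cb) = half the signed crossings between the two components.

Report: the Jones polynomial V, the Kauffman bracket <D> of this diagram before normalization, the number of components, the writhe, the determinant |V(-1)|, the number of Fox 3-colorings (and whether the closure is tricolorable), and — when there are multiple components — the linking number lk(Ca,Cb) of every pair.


Jones polynomial: V(x) = x + x^3 - x^4
<D> = -A^-4 + 1 + A^8; writhe +4
components 1, writhe +4 (6 crossings)
3-colorings: 9 of 3^6, det 3 — tricolorable
note: w = +4 (over 6 crossings) is diagram-only; (-A^3)^(-4) removes it from V


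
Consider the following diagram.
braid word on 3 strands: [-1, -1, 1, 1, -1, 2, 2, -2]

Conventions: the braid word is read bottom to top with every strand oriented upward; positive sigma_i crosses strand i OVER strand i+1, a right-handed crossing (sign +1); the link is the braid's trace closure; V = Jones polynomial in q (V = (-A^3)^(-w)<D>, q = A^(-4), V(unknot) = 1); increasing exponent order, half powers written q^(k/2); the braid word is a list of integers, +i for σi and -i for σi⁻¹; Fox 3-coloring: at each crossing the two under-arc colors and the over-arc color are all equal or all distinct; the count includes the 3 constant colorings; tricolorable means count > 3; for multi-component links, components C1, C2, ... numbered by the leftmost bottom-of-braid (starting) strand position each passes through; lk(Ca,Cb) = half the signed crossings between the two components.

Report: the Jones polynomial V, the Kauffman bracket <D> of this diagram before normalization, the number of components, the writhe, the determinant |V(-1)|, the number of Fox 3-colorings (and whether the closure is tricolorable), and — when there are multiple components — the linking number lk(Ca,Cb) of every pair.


Jones polynomial: V(q) = 1
<D> = 1; writhe 0
components 1, writhe 0 (8 crossings)
3-colorings: 3 of 3^8, det 1 — not tricolorable
note: det 1 = |V(-1)|; not divisible by 3, so not tricolorable
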